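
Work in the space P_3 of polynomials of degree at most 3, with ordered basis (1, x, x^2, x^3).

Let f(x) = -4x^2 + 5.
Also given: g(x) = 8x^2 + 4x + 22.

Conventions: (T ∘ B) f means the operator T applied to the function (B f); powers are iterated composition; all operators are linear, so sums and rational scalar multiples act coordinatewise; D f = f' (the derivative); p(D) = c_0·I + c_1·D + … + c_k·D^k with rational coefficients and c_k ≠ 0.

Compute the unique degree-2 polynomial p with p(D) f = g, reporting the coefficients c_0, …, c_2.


D^0 f = -4x^2 + 5
D^1 f = -8x
D^2 f = -8
matching coefficients of g against c_0 f + c_1 Df + … from the top degree down determines the c_i
solution: c_0 = -2, c_1 = -1/2, c_2 = -4

p(D) = -2·I − (1/2)·D − 4·D^2, i.e. c_0 = -2, c_1 = -1/2, c_2 = -4


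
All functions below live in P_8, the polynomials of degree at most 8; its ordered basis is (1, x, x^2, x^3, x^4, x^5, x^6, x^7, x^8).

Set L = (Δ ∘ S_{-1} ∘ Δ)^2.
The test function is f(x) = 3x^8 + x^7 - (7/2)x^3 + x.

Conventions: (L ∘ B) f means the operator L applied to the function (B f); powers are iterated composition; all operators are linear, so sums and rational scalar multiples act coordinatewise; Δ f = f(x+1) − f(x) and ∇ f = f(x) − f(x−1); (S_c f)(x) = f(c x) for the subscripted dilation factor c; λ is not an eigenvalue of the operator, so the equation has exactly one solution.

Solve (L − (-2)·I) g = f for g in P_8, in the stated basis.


the image equals g(x) = (3/2)x^8 + (1/2)x^7 - 1260x^4 - (847/4)x^3 - 2520x^2 - (419/2)x + 14742

write g with unknown coordinates in the stated basis and equate coefficients in (L − (-2)·I) g = f
solving from the highest basis element down gives g = (3/2)x^8 + (1/2)x^7 - 1260x^4 - (847/4)x^3 - 2520x^2 - (419/2)x + 14742
check: L g = 2520x^4 + 420x^3 + 5040x^2 + 420x - 29484
so L g − (-2)·g = 3x^8 + x^7 - (7/2)x^3 + x = f ✓


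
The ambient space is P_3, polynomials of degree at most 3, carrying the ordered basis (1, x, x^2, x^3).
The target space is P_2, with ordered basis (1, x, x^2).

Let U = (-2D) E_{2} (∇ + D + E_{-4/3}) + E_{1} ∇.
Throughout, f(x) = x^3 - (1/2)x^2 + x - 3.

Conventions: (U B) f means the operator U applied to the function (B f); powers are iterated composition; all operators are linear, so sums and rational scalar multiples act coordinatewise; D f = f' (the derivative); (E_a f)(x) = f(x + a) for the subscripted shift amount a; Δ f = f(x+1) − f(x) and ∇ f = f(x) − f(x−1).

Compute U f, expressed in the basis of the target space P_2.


∇ f = 3x^2 - 4x + 5/2
D f = 3x^2 - x + 1
E_{-4/3} f = x^3 - (9/2)x^2 + (23/3)x - 205/27
(∇ + D + E_{-4/3}) f = x^3 + (3/2)x^2 + (8/3)x - 221/54
E_{2} (∇ + D + E_{-4/3}) f = x^3 + (15/2)x^2 + (62/3)x + 823/54
D E_{2} (∇ + D + E_{-4/3}) f = 3x^2 + 15x + 62/3
(-2D) E_{2} (∇ + D + E_{-4/3}) f = -6x^2 - 30x - 124/3
∇ f = 3x^2 - 4x + 5/2
E_{1} ∇ f = 3x^2 + 2x + 3/2
((-2D) E_{2} (∇ + D + E_{-4/3}) + E_{1} ∇) f = -3x^2 - 28x - 239/6

g(x) = -3x^2 - 28x - 239/6


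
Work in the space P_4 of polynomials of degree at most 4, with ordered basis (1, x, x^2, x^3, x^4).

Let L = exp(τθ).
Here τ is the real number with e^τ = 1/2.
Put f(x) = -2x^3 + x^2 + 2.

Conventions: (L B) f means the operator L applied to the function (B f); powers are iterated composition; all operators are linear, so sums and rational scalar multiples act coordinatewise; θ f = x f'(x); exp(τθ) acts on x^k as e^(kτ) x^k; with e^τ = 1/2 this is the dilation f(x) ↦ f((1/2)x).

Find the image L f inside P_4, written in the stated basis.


exp(τθ) x^k = e^(kτ) x^k; with e^τ = 1/2 this sends x^k to (1/2)^k x^k
x^2 ↦ 1/4 x^2
x^3 ↦ 1/8 x^3
applying this coordinatewise to f: exp(τθ) f = -(1/4)x^3 + (1/4)x^2 + 2

g(x) = -(1/4)x^3 + (1/4)x^2 + 2


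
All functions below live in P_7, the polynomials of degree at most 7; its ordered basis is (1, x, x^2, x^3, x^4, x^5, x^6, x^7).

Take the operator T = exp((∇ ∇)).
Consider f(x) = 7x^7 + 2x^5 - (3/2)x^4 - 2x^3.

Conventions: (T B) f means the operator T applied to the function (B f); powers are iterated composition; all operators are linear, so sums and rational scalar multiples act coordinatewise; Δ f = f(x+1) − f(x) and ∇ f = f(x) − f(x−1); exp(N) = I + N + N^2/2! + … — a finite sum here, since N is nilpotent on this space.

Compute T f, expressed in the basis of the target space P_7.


order-1 term: 294x^5 - 1470x^4 + 3470x^3 - 4548x^2 + 3202x - 951
order-2 term: 2940x^3 - 17640x^2 + 38340x - 29658
order-3 term: 5880x - 17640
the series for exp((∇ ∇)) f terminates at order 3
exp((∇ ∇)) f = 7x^7 + 296x^5 - (2943/2)x^4 + 6408x^3 - 22188x^2 + 47422x - 48249

g(x) = 7x^7 + 296x^5 - (2943/2)x^4 + 6408x^3 - 22188x^2 + 47422x - 48249


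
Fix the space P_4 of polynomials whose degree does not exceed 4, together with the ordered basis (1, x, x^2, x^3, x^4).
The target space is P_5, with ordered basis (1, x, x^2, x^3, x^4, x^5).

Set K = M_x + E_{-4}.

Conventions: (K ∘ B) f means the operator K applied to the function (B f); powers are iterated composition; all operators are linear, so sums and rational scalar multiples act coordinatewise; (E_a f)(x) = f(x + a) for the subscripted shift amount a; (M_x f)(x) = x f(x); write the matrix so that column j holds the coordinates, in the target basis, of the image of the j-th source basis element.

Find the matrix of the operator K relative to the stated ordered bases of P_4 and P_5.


image of 1: x + 1
image of x: x^2 + x - 4
image of x^2: x^3 + x^2 - 8x + 16
image of x^3: x^4 + x^3 - 12x^2 + 48x - 64
image of x^4: x^5 + x^4 - 16x^3 + 96x^2 - 256x + 256
each image's coordinates form column j of the matrix

the matrix is [[1, -4, 16, -64, 256]; [1, 1, -8, 48, -256]; [0, 1, 1, -12, 96]; [0, 0, 1, 1, -16]; [0, 0, 0, 1, 1]; [0, 0, 0, 0, 1]] (rows listed top to bottom)


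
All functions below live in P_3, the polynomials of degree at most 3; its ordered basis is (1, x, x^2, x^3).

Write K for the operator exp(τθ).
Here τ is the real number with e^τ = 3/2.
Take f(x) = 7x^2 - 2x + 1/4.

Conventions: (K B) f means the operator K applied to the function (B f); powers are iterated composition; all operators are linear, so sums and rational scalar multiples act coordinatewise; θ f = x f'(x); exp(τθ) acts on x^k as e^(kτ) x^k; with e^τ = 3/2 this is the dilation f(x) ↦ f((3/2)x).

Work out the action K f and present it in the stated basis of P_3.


exp(τθ) x^k = e^(kτ) x^k; with e^τ = 3/2 this sends x^k to (3/2)^k x^k
x ↦ 3/2 x
x^2 ↦ 9/4 x^2
applying this coordinatewise to f: exp(τθ) f = (63/4)x^2 - 3x + 1/4

the image equals g(x) = (63/4)x^2 - 3x + 1/4


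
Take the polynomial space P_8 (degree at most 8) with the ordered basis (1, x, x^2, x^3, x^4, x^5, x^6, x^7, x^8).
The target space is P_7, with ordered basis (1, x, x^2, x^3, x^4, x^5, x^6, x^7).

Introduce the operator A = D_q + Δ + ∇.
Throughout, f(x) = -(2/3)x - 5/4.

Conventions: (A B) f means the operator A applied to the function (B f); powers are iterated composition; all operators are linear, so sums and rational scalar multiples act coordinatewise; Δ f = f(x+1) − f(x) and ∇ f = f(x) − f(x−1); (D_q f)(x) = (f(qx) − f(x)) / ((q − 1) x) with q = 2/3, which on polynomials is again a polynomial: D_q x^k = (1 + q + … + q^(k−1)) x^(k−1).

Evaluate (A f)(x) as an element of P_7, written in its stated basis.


D_q f = -2/3
Δ f = -2/3
∇ f = -2/3
(D_q + Δ + ∇) f = -2

the result is g(x) = -2


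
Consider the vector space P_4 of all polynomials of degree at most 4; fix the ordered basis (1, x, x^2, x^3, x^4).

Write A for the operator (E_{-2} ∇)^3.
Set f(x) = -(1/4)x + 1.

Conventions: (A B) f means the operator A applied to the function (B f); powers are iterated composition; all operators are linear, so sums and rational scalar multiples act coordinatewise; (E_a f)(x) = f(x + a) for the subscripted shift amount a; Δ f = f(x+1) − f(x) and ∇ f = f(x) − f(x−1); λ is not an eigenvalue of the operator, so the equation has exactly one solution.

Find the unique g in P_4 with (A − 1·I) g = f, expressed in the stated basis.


write g with unknown coordinates in the stated basis and equate coefficients in (A − 1·I) g = f
solving from the highest basis element down gives g = (1/4)x - 1
check: A g = 0
so A g − 1·g = -(1/4)x + 1 = f ✓

the result is g(x) = (1/4)x - 1


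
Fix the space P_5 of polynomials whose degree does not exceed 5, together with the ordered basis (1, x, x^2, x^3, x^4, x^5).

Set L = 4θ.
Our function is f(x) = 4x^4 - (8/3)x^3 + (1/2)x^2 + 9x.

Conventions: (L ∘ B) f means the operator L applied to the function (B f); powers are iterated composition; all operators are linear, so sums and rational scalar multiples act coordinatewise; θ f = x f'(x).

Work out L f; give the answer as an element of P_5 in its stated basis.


θ f = 16x^4 - 8x^3 + x^2 + 9x
(4θ) f = 64x^4 - 32x^3 + 4x^2 + 36x

the image equals g(x) = 64x^4 - 32x^3 + 4x^2 + 36x


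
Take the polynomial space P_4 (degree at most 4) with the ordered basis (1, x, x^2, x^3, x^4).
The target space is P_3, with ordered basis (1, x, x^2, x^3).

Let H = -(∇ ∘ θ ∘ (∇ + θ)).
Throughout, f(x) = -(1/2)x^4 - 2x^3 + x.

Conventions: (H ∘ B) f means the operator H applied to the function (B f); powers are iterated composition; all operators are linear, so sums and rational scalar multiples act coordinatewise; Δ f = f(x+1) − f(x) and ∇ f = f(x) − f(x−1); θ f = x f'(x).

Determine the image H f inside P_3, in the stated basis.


∇ f = -2x^3 - 3x^2 + 4x - 1/2
θ f = -2x^4 - 6x^3 + x
(∇ + θ) f = -2x^4 - 8x^3 - 3x^2 + 5x - 1/2
θ (∇ + θ) f = -8x^4 - 24x^3 - 6x^2 + 5x
∇ θ (∇ + θ) f = -32x^3 - 24x^2 + 28x - 5
(-(∇ ∘ θ ∘ (∇ + θ))) f = 32x^3 + 24x^2 - 28x + 5

g(x) = 32x^3 + 24x^2 - 28x + 5


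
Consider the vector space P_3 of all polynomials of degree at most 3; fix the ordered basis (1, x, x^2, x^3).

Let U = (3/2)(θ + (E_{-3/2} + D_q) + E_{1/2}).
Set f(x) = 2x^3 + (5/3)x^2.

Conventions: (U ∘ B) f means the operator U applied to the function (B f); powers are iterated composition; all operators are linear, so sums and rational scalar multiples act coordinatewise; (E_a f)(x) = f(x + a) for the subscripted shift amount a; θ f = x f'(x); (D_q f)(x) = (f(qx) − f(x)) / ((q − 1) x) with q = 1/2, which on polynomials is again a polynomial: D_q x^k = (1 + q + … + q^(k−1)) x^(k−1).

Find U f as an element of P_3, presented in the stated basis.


θ f = 6x^3 + (10/3)x^2
E_{-3/2} f = 2x^3 - (22/3)x^2 + (17/2)x - 3
D_q f = (7/2)x^2 + (5/2)x
(E_{-3/2} + D_q) f = 2x^3 - (23/6)x^2 + 11x - 3
E_{1/2} f = 2x^3 + (14/3)x^2 + (19/6)x + 2/3
(θ + (E_{-3/2} + D_q) + E_{1/2}) f = 10x^3 + (25/6)x^2 + (85/6)x - 7/3
((3/2)(θ + (E_{-3/2} + D_q) + E_{1/2})) f = 15x^3 + (25/4)x^2 + (85/4)x - 7/2

g(x) = 15x^3 + (25/4)x^2 + (85/4)x - 7/2


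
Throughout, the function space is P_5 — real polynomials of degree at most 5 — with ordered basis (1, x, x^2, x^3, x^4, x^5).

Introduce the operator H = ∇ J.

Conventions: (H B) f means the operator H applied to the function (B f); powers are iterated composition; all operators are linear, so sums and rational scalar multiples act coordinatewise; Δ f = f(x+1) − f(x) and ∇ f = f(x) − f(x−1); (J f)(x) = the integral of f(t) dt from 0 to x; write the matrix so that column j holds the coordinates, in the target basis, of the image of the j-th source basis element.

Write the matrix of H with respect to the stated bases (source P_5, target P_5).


image of 1: 1
image of x: x - 1/2
image of x^2: x^2 - x + 1/3
image of x^3: x^3 - (3/2)x^2 + x - 1/4
image of x^4: x^4 - 2x^3 + 2x^2 - x + 1/5
image of x^5: x^5 - (5/2)x^4 + (10/3)x^3 - (5/2)x^2 + x - 1/6
each image's coordinates form column j of the matrix

the matrix is [[1, -1/2, 1/3, -1/4, 1/5, -1/6]; [0, 1, -1, 1, -1, 1]; [0, 0, 1, -3/2, 2, -5/2]; [0, 0, 0, 1, -2, 10/3]; [0, 0, 0, 0, 1, -5/2]; [0, 0, 0, 0, 0, 1]] (rows listed top to bottom)


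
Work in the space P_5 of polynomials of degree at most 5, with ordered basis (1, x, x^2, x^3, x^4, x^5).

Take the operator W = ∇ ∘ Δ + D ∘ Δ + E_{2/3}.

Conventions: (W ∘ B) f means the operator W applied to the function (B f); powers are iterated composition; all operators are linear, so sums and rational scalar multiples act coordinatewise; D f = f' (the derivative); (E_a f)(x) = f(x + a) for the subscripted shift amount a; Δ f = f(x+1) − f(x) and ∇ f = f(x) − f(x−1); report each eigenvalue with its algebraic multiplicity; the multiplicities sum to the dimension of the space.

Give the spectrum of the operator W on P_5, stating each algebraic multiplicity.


λ = 1 (multiplicity 6)

image of 1: 1
image of x: x + 2/3
image of x^2: x^2 + (4/3)x + 40/9
image of x^3: x^3 + 2x^2 + (40/3)x + 89/27
image of x^4: x^4 + (8/3)x^3 + (80/3)x^2 + (356/27)x + 502/81
image of x^5: x^5 + (10/3)x^4 + (400/9)x^3 + (890/27)x^2 + (2510/81)x + 1247/243
the matrix is upper triangular; its diagonal is (1, 1, 1, 1, 1, 1)
for a triangular matrix the eigenvalues are the diagonal entries, with algebraic multiplicity their repetition count


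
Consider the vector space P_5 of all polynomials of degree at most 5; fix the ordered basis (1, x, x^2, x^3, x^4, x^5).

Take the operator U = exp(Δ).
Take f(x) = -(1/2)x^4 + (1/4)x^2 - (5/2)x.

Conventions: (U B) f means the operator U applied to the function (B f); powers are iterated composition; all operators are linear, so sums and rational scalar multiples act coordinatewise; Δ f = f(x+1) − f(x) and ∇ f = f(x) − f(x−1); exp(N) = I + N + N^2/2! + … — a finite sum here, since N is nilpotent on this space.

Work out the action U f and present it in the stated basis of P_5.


order-1 term: -2x^3 - 3x^2 - (3/2)x - 11/4
order-2 term: -3x^2 - 6x - 13/4
order-3 term: -2x - 3
order-4 term: -1/2
the series for exp(Δ) f terminates at order 4
exp(Δ) f = -(1/2)x^4 - 2x^3 - (23/4)x^2 - 12x - 19/2

the image equals g(x) = -(1/2)x^4 - 2x^3 - (23/4)x^2 - 12x - 19/2


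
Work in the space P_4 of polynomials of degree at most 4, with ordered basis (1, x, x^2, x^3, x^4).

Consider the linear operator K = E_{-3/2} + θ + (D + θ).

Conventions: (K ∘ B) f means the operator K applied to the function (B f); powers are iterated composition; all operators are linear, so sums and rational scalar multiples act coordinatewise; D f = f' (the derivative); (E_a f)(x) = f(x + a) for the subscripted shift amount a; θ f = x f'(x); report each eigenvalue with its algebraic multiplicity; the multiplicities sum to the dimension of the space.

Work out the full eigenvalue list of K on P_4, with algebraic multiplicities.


λ = 1 (multiplicity 1), λ = 3 (multiplicity 1), λ = 5 (multiplicity 1), λ = 7 (multiplicity 1), λ = 9 (multiplicity 1)

image of 1: 1
image of x: 3x - 1/2
image of x^2: 5x^2 - x + 9/4
image of x^3: 7x^3 - (3/2)x^2 + (27/4)x - 27/8
image of x^4: 9x^4 - 2x^3 + (27/2)x^2 - (27/2)x + 81/16
the matrix is upper triangular; its diagonal is (1, 3, 5, 7, 9)
for a triangular matrix the eigenvalues are the diagonal entries, with algebraic multiplicity their repetition count


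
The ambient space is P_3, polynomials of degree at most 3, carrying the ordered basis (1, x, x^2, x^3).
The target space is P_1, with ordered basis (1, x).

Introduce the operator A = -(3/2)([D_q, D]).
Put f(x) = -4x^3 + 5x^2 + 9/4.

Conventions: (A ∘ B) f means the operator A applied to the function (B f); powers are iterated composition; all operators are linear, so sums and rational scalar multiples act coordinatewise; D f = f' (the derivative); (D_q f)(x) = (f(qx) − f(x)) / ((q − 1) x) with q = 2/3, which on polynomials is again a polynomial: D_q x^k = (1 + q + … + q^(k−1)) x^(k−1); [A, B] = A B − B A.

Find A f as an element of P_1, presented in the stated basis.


the image equals g(x) = (14/3)x - 5/2

D f = -12x^2 + 10x
D_q D f = -20x + 10
D_q f = -(76/9)x^2 + (25/3)x
D D_q f = -(152/9)x + 25/3
[D_q, D] f = -(28/9)x + 5/3
(-(3/2)([D_q, D])) f = (14/3)x - 5/2


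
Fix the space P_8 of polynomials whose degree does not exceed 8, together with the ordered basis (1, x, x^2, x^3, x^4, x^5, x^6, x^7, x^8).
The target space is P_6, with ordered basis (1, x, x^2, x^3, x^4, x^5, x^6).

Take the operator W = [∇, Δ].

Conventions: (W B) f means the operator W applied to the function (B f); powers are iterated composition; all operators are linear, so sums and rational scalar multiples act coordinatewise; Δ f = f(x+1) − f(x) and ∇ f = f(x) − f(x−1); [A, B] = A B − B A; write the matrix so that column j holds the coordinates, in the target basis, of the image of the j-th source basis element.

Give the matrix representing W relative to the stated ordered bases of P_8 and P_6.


image of 1: 0
image of x: 0
image of x^2: 0
image of x^3: 0
image of x^4: 0
image of x^5: 0
image of x^6: 0
image of x^7: 0
image of x^8: 0
each image's coordinates form column j of the matrix

the matrix is [[0, 0, 0, 0, 0, 0, 0, 0, 0]; [0, 0, 0, 0, 0, 0, 0, 0, 0]; [0, 0, 0, 0, 0, 0, 0, 0, 0]; [0, 0, 0, 0, 0, 0, 0, 0, 0]; [0, 0, 0, 0, 0, 0, 0, 0, 0]; [0, 0, 0, 0, 0, 0, 0, 0, 0]; [0, 0, 0, 0, 0, 0, 0, 0, 0]] (rows listed top to bottom)


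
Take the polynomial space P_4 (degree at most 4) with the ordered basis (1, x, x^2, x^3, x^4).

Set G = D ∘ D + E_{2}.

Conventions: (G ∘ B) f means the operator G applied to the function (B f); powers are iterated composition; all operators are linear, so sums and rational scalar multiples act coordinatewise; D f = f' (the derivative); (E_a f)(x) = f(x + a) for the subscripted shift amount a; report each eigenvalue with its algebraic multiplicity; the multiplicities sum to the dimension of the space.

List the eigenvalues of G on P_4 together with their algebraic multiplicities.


λ = 1 (multiplicity 5)

image of 1: 1
image of x: x + 2
image of x^2: x^2 + 4x + 6
image of x^3: x^3 + 6x^2 + 18x + 8
image of x^4: x^4 + 8x^3 + 36x^2 + 32x + 16
the matrix is upper triangular; its diagonal is (1, 1, 1, 1, 1)
for a triangular matrix the eigenvalues are the diagonal entries, with algebraic multiplicity their repetition count


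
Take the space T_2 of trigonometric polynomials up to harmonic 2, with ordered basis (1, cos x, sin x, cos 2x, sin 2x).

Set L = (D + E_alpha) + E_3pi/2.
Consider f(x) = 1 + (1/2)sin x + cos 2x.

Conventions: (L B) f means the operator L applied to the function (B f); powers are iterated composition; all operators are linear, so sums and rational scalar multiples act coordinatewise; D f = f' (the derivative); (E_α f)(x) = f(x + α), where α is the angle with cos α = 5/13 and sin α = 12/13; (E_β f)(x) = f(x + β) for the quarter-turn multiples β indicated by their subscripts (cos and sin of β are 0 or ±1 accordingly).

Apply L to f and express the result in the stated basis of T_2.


D f = (1/2)cos x - 2sin 2x
E_alpha f = 1 + (6/13)cos x + (5/26)sin x - (119/169)cos 2x - (120/169)sin 2x
(D + E_alpha) f = 1 + (25/26)cos x + (5/26)sin x - (119/169)cos 2x - (458/169)sin 2x
E_3pi/2 f = 1 - (1/2)cos x - cos 2x
((D + E_alpha) + E_3pi/2) f = 2 + (6/13)cos x + (5/26)sin x - (288/169)cos 2x - (458/169)sin 2x

the image equals g(x) = 2 + (6/13)cos x + (5/26)sin x - (288/169)cos 2x - (458/169)sin 2x


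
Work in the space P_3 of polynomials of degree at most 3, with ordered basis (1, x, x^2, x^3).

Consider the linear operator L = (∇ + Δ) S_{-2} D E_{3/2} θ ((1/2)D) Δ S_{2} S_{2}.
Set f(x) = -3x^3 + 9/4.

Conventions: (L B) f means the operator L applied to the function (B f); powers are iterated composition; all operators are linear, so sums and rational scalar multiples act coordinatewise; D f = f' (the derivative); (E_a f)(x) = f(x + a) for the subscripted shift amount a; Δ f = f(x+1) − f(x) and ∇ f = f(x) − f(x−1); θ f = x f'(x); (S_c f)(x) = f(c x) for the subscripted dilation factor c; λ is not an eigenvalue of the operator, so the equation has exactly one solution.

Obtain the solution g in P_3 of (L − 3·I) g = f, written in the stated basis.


g(x) = x^3 - 3/4

write g with unknown coordinates in the stated basis and equate coefficients in (L − 3·I) g = f
solving from the highest basis element down gives g = x^3 - 3/4
check: L g = 0
so L g − 3·g = -3x^3 + 9/4 = f ✓


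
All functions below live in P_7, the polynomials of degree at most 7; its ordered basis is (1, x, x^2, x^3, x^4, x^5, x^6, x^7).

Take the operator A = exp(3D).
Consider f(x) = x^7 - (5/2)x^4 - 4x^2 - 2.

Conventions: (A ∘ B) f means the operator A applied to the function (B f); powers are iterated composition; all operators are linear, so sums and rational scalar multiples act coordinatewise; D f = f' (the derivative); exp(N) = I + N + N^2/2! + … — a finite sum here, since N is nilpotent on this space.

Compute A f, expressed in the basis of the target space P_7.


order-1 term: 21x^6 - 30x^3 - 24x
order-2 term: 189x^5 - 135x^2 - 36
order-3 term: 945x^4 - 270x
order-4 term: 2835x^3 - 405/2
order-5 term: 5103x^2
order-6 term: 5103x
order-7 term: 2187
the series for exp(3D) f terminates at order 7
exp(3D) f = x^7 + 21x^6 + 189x^5 + (1885/2)x^4 + 2805x^3 + 4964x^2 + 4809x + 3893/2

the result is g(x) = x^7 + 21x^6 + 189x^5 + (1885/2)x^4 + 2805x^3 + 4964x^2 + 4809x + 3893/2


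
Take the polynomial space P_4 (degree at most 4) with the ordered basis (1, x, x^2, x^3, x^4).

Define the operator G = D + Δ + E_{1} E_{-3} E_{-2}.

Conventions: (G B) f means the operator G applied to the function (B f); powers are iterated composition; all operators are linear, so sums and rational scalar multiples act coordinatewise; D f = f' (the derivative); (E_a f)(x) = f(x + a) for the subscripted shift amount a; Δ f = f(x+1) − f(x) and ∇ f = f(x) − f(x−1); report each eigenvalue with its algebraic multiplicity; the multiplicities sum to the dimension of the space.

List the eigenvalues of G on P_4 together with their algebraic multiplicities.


image of 1: 1
image of x: x - 2
image of x^2: x^2 - 4x + 17
image of x^3: x^3 - 6x^2 + 51x - 63
image of x^4: x^4 - 8x^3 + 102x^2 - 252x + 257
the matrix is upper triangular; its diagonal is (1, 1, 1, 1, 1)
for a triangular matrix the eigenvalues are the diagonal entries, with algebraic multiplicity their repetition count

λ = 1 (multiplicity 5)


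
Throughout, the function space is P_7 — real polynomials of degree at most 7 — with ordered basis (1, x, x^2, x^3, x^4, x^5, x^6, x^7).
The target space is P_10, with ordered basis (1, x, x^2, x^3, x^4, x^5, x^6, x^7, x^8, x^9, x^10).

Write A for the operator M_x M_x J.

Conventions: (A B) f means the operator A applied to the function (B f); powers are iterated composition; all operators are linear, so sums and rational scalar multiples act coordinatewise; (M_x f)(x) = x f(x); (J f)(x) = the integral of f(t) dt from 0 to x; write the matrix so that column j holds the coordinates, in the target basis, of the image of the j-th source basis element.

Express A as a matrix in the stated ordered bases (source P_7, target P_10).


image of 1: x^3
image of x: (1/2)x^4
image of x^2: (1/3)x^5
image of x^3: (1/4)x^6
image of x^4: (1/5)x^7
image of x^5: (1/6)x^8
image of x^6: (1/7)x^9
image of x^7: (1/8)x^10
each image's coordinates form column j of the matrix

the matrix is [[0, 0, 0, 0, 0, 0, 0, 0]; [0, 0, 0, 0, 0, 0, 0, 0]; [0, 0, 0, 0, 0, 0, 0, 0]; [1, 0, 0, 0, 0, 0, 0, 0]; [0, 1/2, 0, 0, 0, 0, 0, 0]; [0, 0, 1/3, 0, 0, 0, 0, 0]; [0, 0, 0, 1/4, 0, 0, 0, 0]; [0, 0, 0, 0, 1/5, 0, 0, 0]; [0, 0, 0, 0, 0, 1/6, 0, 0]; [0, 0, 0, 0, 0, 0, 1/7, 0]; [0, 0, 0, 0, 0, 0, 0, 1/8]] (rows listed top to bottom)


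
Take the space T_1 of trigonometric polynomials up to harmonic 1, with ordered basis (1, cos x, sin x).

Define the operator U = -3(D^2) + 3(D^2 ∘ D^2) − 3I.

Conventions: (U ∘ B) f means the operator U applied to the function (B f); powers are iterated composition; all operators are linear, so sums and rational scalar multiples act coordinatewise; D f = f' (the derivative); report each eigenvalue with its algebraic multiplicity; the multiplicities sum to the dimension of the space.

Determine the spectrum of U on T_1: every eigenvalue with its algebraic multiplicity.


λ = -3 (multiplicity 1), λ = 3 (multiplicity 2)

image of 1: -3
image of cos x: 3cos x
image of sin x: 3sin x
the matrix is diagonal; its diagonal is (-3, 3, 3)
for a triangular matrix the eigenvalues are the diagonal entries, with algebraic multiplicity their repetition count


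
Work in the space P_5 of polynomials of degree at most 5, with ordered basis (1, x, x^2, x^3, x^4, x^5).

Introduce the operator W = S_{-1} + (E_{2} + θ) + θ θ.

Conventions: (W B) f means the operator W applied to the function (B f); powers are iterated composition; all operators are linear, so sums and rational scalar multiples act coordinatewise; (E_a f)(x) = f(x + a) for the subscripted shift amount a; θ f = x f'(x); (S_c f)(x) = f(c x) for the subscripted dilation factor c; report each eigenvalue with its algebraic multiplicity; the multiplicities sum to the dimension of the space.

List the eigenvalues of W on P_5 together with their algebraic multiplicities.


image of 1: 2
image of x: 2x + 2
image of x^2: 8x^2 + 4x + 4
image of x^3: 12x^3 + 6x^2 + 12x + 8
image of x^4: 22x^4 + 8x^3 + 24x^2 + 32x + 16
image of x^5: 30x^5 + 10x^4 + 40x^3 + 80x^2 + 80x + 32
the matrix is upper triangular; its diagonal is (2, 2, 8, 12, 22, 30)
for a triangular matrix the eigenvalues are the diagonal entries, with algebraic multiplicity their repetition count

λ = 2 (multiplicity 2), λ = 8 (multiplicity 1), λ = 12 (multiplicity 1), λ = 22 (multiplicity 1), λ = 30 (multiplicity 1)


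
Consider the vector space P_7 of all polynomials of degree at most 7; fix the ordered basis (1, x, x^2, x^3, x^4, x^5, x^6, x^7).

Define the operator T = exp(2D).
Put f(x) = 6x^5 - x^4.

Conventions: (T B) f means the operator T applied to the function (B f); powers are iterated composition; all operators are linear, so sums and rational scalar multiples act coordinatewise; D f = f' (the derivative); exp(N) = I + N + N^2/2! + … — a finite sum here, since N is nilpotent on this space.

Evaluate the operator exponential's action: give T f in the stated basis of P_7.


the image equals g(x) = 6x^5 + 59x^4 + 232x^3 + 456x^2 + 448x + 176

order-1 term: 60x^4 - 8x^3
order-2 term: 240x^3 - 24x^2
order-3 term: 480x^2 - 32x
order-4 term: 480x - 16
order-5 term: 192
the series for exp(2D) f terminates at order 5
exp(2D) f = 6x^5 + 59x^4 + 232x^3 + 456x^2 + 448x + 176


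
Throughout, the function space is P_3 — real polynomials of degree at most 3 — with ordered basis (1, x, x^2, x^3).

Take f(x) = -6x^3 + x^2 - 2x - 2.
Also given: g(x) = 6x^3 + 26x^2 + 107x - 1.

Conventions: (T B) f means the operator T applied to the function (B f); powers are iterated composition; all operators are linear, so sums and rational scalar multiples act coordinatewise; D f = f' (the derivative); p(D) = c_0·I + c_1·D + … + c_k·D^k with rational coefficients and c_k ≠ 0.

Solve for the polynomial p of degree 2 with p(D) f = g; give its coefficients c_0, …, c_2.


p(D) = -I − (3/2)·D − 3·D^2, i.e. c_0 = -1, c_1 = -3/2, c_2 = -3

D^0 f = -6x^3 + x^2 - 2x - 2
D^1 f = -18x^2 + 2x - 2
D^2 f = -36x + 2
matching coefficients of g against c_0 f + c_1 Df + … from the top degree down determines the c_i
solution: c_0 = -1, c_1 = -3/2, c_2 = -3


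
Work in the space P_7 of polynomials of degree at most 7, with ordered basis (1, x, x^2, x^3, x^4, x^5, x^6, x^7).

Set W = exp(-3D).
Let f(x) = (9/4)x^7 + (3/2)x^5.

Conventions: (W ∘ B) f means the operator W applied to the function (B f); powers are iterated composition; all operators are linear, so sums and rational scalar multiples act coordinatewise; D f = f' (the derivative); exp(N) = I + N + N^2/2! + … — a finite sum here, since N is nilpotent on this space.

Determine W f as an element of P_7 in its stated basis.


the image equals g(x) = (9/4)x^7 - (189/4)x^6 + (1707/4)x^5 - (8595/4)x^4 + (26055/4)x^3 - (47547/4)x^2 + (48357/4)x - 21141/4

order-1 term: -(189/4)x^6 - (45/2)x^4
order-2 term: (1701/4)x^5 + 135x^3
order-3 term: -(8505/4)x^4 - 405x^2
order-4 term: (25515/4)x^3 + (1215/2)x
order-5 term: -(45927/4)x^2 - 729/2
order-6 term: (45927/4)x
order-7 term: -19683/4
the series for exp(-3D) f terminates at order 7
exp(-3D) f = (9/4)x^7 - (189/4)x^6 + (1707/4)x^5 - (8595/4)x^4 + (26055/4)x^3 - (47547/4)x^2 + (48357/4)x - 21141/4


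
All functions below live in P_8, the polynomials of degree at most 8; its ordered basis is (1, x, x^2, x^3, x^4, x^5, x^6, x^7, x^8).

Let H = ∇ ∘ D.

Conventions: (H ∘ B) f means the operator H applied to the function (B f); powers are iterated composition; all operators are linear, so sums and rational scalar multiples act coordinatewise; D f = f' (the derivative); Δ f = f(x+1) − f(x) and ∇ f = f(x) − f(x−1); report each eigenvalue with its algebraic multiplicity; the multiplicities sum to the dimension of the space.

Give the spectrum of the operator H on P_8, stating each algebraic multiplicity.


image of 1: 0
image of x: 0
image of x^2: 2
image of x^3: 6x - 3
image of x^4: 12x^2 - 12x + 4
image of x^5: 20x^3 - 30x^2 + 20x - 5
image of x^6: 30x^4 - 60x^3 + 60x^2 - 30x + 6
image of x^7: 42x^5 - 105x^4 + 140x^3 - 105x^2 + 42x - 7
image of x^8: 56x^6 - 168x^5 + 280x^4 - 280x^3 + 168x^2 - 56x + 8
the matrix is upper triangular; its diagonal is (0, 0, 0, 0, 0, 0, 0, 0, 0)
for a triangular matrix the eigenvalues are the diagonal entries, with algebraic multiplicity their repetition count

λ = 0 (multiplicity 9)


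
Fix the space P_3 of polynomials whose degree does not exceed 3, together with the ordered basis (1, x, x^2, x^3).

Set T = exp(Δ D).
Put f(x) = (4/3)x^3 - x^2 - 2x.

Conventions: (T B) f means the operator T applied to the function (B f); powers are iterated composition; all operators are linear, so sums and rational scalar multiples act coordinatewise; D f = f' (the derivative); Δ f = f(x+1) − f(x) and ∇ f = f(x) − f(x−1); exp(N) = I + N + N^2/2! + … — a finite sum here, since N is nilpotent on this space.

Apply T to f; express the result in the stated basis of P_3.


the result is g(x) = (4/3)x^3 - x^2 + 6x + 2

order-1 term: 8x + 2
the series for exp(Δ D) f terminates at order 1
exp(Δ D) f = (4/3)x^3 - x^2 + 6x + 2


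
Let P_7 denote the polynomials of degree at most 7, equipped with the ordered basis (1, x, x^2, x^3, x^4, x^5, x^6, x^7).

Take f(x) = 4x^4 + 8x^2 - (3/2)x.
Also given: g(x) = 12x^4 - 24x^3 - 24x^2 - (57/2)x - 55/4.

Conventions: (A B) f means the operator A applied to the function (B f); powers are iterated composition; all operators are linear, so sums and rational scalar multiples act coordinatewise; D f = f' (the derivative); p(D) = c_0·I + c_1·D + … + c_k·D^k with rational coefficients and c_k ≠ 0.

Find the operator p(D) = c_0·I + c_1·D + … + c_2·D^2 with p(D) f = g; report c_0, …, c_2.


D^0 f = 4x^4 + 8x^2 - (3/2)x
D^1 f = 16x^3 + 16x - 3/2
D^2 f = 48x^2 + 16
matching coefficients of g against c_0 f + c_1 Df + … from the top degree down determines the c_i
solution: c_0 = 3, c_1 = -3/2, c_2 = -1

p(D) = 3·I − (3/2)·D − D^2, i.e. c_0 = 3, c_1 = -3/2, c_2 = -1


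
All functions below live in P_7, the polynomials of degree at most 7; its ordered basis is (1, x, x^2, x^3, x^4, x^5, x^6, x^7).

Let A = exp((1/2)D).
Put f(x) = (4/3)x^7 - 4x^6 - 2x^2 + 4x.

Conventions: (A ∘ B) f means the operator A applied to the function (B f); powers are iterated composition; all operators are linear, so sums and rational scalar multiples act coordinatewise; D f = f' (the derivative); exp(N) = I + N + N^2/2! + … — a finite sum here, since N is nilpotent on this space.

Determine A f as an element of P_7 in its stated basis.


the result is g(x) = (4/3)x^7 + (2/3)x^6 - 5x^5 - (55/6)x^4 - (85/12)x^3 - (39/8)x^2 + (67/48)x + 139/96

order-1 term: (14/3)x^6 - 12x^5 - 2x + 2
order-2 term: 7x^5 - 15x^4 - 1/2
order-3 term: (35/6)x^4 - 10x^3
order-4 term: (35/12)x^3 - (15/4)x^2
order-5 term: (7/8)x^2 - (3/4)x
order-6 term: (7/48)x - 1/16
order-7 term: 1/96
the series for exp((1/2)D) f terminates at order 7
exp((1/2)D) f = (4/3)x^7 + (2/3)x^6 - 5x^5 - (55/6)x^4 - (85/12)x^3 - (39/8)x^2 + (67/48)x + 139/96


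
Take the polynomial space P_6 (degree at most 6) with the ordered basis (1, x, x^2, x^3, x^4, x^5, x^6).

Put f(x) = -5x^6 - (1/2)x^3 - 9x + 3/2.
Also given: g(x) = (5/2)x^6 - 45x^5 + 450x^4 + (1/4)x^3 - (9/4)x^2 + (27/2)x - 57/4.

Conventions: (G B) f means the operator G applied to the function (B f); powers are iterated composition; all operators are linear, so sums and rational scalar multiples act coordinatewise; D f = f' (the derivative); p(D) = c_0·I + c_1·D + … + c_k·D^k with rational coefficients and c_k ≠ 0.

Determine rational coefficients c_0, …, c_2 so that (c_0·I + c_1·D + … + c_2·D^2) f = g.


p(D) = -(1/2)·I + (3/2)·D − 3·D^2, i.e. c_0 = -1/2, c_1 = 3/2, c_2 = -3

D^0 f = -5x^6 - (1/2)x^3 - 9x + 3/2
D^1 f = -30x^5 - (3/2)x^2 - 9
D^2 f = -150x^4 - 3x
matching coefficients of g against c_0 f + c_1 Df + … from the top degree down determines the c_i
solution: c_0 = -1/2, c_1 = 3/2, c_2 = -3


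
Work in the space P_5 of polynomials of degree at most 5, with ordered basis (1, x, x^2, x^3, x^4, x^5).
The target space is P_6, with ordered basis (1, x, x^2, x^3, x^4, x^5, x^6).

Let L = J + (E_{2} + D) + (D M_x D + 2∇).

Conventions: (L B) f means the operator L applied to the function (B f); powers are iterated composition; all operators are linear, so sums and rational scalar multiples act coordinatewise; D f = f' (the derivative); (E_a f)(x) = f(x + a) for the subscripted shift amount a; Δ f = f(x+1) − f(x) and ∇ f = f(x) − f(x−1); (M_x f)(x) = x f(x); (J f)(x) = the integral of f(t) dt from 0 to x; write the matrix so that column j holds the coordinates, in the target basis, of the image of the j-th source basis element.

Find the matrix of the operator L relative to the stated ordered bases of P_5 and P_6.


the matrix is [[1, 6, 2, 10, 14, 34]; [1, 1, 14, 6, 40, 70]; [0, 1/2, 1, 24, 12, 100]; [0, 0, 1/3, 1, 36, 20]; [0, 0, 0, 1/4, 1, 50]; [0, 0, 0, 0, 1/5, 1]; [0, 0, 0, 0, 0, 1/6]] (rows listed top to bottom)

image of 1: x + 1
image of x: (1/2)x^2 + x + 6
image of x^2: (1/3)x^3 + x^2 + 14x + 2
image of x^3: (1/4)x^4 + x^3 + 24x^2 + 6x + 10
image of x^4: (1/5)x^5 + x^4 + 36x^3 + 12x^2 + 40x + 14
image of x^5: (1/6)x^6 + x^5 + 50x^4 + 20x^3 + 100x^2 + 70x + 34
each image's coordinates form column j of the matrix


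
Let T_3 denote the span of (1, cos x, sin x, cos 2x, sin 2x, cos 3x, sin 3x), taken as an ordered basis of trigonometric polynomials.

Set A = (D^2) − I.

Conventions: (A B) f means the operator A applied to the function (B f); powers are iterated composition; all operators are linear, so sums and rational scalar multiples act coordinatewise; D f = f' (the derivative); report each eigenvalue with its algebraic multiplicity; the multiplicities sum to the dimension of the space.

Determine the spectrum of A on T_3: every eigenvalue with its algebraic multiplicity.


image of 1: -1
image of cos x: -2cos x
image of sin x: -2sin x
image of cos 2x: -5cos 2x
image of sin 2x: -5sin 2x
image of cos 3x: -10cos 3x
image of sin 3x: -10sin 3x
the matrix is diagonal; its diagonal is (-1, -2, -2, -5, -5, -10, -10)
for a triangular matrix the eigenvalues are the diagonal entries, with algebraic multiplicity their repetition count

λ = -10 (multiplicity 2), λ = -5 (multiplicity 2), λ = -2 (multiplicity 2), λ = -1 (multiplicity 1)


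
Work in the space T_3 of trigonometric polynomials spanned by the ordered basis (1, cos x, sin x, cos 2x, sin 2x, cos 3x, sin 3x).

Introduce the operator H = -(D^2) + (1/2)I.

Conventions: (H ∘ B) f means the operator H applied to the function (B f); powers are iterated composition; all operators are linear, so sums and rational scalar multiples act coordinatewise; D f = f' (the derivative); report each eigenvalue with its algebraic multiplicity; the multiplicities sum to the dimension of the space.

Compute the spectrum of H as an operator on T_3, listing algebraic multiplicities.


image of 1: 1/2
image of cos x: (3/2)cos x
image of sin x: (3/2)sin x
image of cos 2x: (9/2)cos 2x
image of sin 2x: (9/2)sin 2x
image of cos 3x: (19/2)cos 3x
image of sin 3x: (19/2)sin 3x
the matrix is diagonal; its diagonal is (1/2, 3/2, 3/2, 9/2, 9/2, 19/2, 19/2)
for a triangular matrix the eigenvalues are the diagonal entries, with algebraic multiplicity their repetition count

λ = 1/2 (multiplicity 1), λ = 3/2 (multiplicity 2), λ = 9/2 (multiplicity 2), λ = 19/2 (multiplicity 2)


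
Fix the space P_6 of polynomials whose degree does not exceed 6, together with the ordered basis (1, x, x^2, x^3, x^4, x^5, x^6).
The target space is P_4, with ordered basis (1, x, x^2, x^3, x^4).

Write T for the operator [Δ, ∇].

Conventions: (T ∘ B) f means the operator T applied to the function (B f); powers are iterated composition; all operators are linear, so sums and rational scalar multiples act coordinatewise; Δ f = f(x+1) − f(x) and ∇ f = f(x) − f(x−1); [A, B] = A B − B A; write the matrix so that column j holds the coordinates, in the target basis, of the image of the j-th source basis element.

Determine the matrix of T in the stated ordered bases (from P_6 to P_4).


image of 1: 0
image of x: 0
image of x^2: 0
image of x^3: 0
image of x^4: 0
image of x^5: 0
image of x^6: 0
each image's coordinates form column j of the matrix

the matrix is [[0, 0, 0, 0, 0, 0, 0]; [0, 0, 0, 0, 0, 0, 0]; [0, 0, 0, 0, 0, 0, 0]; [0, 0, 0, 0, 0, 0, 0]; [0, 0, 0, 0, 0, 0, 0]] (rows listed top to bottom)


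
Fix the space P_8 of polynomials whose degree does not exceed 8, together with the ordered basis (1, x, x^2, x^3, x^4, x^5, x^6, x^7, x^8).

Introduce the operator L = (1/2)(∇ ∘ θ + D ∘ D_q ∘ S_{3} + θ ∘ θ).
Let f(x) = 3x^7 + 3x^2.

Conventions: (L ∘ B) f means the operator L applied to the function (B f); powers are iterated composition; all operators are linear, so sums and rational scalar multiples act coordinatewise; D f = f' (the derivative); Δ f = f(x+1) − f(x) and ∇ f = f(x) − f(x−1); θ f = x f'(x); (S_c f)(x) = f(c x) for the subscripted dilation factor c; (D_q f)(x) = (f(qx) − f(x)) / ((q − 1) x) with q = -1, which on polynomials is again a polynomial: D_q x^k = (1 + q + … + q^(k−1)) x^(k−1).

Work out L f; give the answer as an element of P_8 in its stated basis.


g(x) = (147/2)x^7 + (147/2)x^6 + (38925/2)x^5 + (735/2)x^4 - (735/2)x^3 + (453/2)x^2 - (135/2)x + 15/2

θ f = 21x^7 + 6x^2
∇ θ f = 147x^6 - 441x^5 + 735x^4 - 735x^3 + 441x^2 - 135x + 15
S_{3} f = 6561x^7 + 27x^2
D_q S_{3} f = 6561x^6
D D_q S_{3} f = 39366x^5
θ f = 21x^7 + 6x^2
θ θ f = 147x^7 + 12x^2
(∇ ∘ θ + D ∘ D_q ∘ S_{3} + θ ∘ θ) f = 147x^7 + 147x^6 + 38925x^5 + 735x^4 - 735x^3 + 453x^2 - 135x + 15
((1/2)(∇ ∘ θ + D ∘ D_q ∘ S_{3} + θ ∘ θ)) f = (147/2)x^7 + (147/2)x^6 + (38925/2)x^5 + (735/2)x^4 - (735/2)x^3 + (453/2)x^2 - (135/2)x + 15/2


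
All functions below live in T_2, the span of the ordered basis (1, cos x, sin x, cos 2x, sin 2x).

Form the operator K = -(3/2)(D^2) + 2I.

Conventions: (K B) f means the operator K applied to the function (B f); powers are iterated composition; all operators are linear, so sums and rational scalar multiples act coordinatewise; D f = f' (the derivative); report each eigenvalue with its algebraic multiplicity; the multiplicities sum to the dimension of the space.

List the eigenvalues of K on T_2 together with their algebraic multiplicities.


image of 1: 2
image of cos x: (7/2)cos x
image of sin x: (7/2)sin x
image of cos 2x: 8cos 2x
image of sin 2x: 8sin 2x
the matrix is diagonal; its diagonal is (2, 7/2, 7/2, 8, 8)
for a triangular matrix the eigenvalues are the diagonal entries, with algebraic multiplicity their repetition count

λ = 2 (multiplicity 1), λ = 7/2 (multiplicity 2), λ = 8 (multiplicity 2)


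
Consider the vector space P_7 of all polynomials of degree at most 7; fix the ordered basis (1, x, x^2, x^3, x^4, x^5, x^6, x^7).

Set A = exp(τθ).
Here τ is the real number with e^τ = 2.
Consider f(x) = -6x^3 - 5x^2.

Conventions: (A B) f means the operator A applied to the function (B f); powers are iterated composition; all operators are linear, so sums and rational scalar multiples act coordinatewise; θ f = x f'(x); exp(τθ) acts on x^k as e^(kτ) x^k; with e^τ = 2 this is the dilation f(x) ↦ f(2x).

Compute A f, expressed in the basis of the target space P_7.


exp(τθ) x^k = e^(kτ) x^k; with e^τ = 2 this sends x^k to 2^k x^k
x^2 ↦ 4 x^2
x^3 ↦ 8 x^3
applying this coordinatewise to f: exp(τθ) f = -48x^3 - 20x^2

the image equals g(x) = -48x^3 - 20x^2
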